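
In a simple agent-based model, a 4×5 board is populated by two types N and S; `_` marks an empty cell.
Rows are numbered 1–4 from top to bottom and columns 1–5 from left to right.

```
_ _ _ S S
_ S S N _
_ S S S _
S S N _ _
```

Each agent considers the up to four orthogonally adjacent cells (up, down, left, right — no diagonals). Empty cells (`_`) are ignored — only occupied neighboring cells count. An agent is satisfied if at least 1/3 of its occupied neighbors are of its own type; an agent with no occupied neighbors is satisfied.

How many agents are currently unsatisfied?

Row 1: (1,4)S 1/2 satisfied · (1,5)S 1/1 satisfied
Row 2: (2,2)S 2/2 satisfied · (2,3)S 2/3 satisfied · (2,4)N 0/3 not
Row 3: (3,2)S 3/3 satisfied · (3,3)S 3/4 satisfied · (3,4)S 1/2 satisfied
Row 4: (4,1)S 1/1 satisfied · (4,2)S 2/3 satisfied · (4,3)N 0/2 not
Unsatisfied: (2,4), (4,3) — 2 in total.

2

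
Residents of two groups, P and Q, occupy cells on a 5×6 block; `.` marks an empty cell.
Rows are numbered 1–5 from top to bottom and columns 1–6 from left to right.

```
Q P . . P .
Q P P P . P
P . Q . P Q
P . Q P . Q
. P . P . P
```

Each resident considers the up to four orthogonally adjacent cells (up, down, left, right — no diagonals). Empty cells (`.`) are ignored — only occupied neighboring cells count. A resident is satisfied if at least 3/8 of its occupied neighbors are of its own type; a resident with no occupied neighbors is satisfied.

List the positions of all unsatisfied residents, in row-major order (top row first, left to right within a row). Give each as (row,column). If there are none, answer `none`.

(1,1)Q 1/2 satisfied
(1,2)P 1/2 satisfied
(1,5)P 0/0 satisfied
(2,1)Q 1/3 not
(2,2)P 2/3 satisfied
(2,3)P 2/3 satisfied
(2,4)P 1/1 satisfied
(2,6)P 0/1 not
(3,1)P 1/2 satisfied
(3,3)Q 1/2 satisfied
(3,5)P 0/1 not
(3,6)Q 1/3 not
(4,1)P 1/1 satisfied
(4,3)Q 1/2 satisfied
(4,4)P 1/2 satisfied
(4,6)Q 1/2 satisfied
(5,2)P 0/0 satisfied
(5,4)P 1/1 satisfied
(5,6)P 0/1 not

(2,1), (2,6), (3,5), (3,6), (5,6)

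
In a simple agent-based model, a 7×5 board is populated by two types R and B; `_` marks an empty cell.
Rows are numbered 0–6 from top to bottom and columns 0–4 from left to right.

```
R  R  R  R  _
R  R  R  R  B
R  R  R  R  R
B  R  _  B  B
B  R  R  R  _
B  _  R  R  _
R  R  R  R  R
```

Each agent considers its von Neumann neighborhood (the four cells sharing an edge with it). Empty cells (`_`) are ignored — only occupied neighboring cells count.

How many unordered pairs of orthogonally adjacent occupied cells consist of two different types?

9

Scan each occupied cell's neighbors to the right and below so each pair is counted once.
From row 0: 0 unlike of 7 pairs (running 0/7).
From row 1: 2 unlike of 9 pairs (running 2/16).
From row 2: 3 unlike of 8 pairs (running 5/24).
From row 3: 2 unlike of 5 pairs (running 7/29).
From row 4: 1 unlike of 6 pairs (running 8/35).
From row 5: 1 unlike of 4 pairs (running 9/39).
From row 6: 0 unlike of 4 pairs (running 9/43).
Total adjacent occupied pairs: 43; unlike-type pairs: 9.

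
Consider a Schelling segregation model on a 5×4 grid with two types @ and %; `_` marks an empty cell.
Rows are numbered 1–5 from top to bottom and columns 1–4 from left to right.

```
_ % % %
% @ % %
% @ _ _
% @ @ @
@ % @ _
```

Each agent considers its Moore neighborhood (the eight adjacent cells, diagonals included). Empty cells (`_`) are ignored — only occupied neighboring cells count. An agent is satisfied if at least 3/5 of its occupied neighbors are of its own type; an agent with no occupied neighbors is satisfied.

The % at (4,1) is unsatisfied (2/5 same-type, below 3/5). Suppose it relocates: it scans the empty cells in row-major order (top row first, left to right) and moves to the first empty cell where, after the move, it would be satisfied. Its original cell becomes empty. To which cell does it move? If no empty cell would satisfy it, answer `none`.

Vacating (4,1). Empty cells in order:
  (1,1): 2/3 same-type → satisfied — stop here.

(1,1)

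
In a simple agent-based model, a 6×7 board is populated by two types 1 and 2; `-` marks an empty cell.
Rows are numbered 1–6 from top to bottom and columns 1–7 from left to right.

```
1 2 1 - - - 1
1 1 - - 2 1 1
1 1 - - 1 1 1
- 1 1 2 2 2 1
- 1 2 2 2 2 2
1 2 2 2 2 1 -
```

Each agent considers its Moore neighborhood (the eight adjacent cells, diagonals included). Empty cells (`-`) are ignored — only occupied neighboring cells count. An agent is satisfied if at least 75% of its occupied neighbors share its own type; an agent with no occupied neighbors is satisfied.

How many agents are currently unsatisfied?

Row 1: (1,1)1 2/3 ✗ · (1,2)2 0/4 ✗ · (1,3)1 1/2 ✗ · (1,7)1 2/2 ✓
Row 2: (2,1)1 4/5 ✓ · (2,2)1 5/6 ✓ · (2,5)2 0/3 ✗ · (2,6)1 5/6 ✓ · (2,7)1 4/4 ✓
Row 3: (3,1)1 4/4 ✓ · (3,2)1 5/5 ✓ · (3,5)1 2/6 ✗ · (3,6)1 5/8 ✗ · (3,7)1 4/5 ✓
Row 4: (4,2)1 4/5 ✓ · (4,3)1 3/6 ✗ · (4,4)2 4/6 ✗ · (4,5)2 5/7 ✗ · (4,6)2 4/8 ✗ · (4,7)1 2/5 ✗
Row 5: (5,2)1 3/6 ✗ · (5,3)2 5/8 ✗ · (5,4)2 7/8 ✓ · (5,5)2 7/8 ✓ · (5,6)2 5/7 ✗ · (5,7)2 2/4 ✗
Row 6: (6,1)1 1/2 ✗ · (6,2)2 2/4 ✗ · (6,3)2 4/5 ✓ · (6,4)2 5/5 ✓ · (6,5)2 4/5 ✓ · (6,6)1 0/4 ✗
Unsatisfied: (1,1), (1,2), (1,3), (2,5), (3,5), (3,6), (4,3), (4,4), (4,5), (4,6), (4,7), (5,2), (5,3), (5,6), (5,7), (6,1), (6,2), (6,6) — 18 in total.

18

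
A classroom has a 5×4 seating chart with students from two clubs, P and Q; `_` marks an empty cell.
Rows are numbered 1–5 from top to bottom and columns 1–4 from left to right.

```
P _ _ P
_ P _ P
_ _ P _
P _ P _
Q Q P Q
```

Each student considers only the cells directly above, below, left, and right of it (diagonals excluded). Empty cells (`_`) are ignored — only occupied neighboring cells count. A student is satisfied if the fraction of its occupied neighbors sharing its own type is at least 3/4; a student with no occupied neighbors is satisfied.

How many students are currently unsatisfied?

Row 1: (1,1)P 0/0 satisfied · (1,4)P 1/1 satisfied
Row 2: (2,2)P 0/0 satisfied · (2,4)P 1/1 satisfied
Row 3: (3,3)P 1/1 satisfied
Row 4: (4,1)P 0/1 not · (4,3)P 2/2 satisfied
Row 5: (5,1)Q 1/2 not · (5,2)Q 1/2 not · (5,3)P 1/3 not · (5,4)Q 0/1 not
Unsatisfied: (4,1), (5,1), (5,2), (5,3), (5,4) — 5 in total.

5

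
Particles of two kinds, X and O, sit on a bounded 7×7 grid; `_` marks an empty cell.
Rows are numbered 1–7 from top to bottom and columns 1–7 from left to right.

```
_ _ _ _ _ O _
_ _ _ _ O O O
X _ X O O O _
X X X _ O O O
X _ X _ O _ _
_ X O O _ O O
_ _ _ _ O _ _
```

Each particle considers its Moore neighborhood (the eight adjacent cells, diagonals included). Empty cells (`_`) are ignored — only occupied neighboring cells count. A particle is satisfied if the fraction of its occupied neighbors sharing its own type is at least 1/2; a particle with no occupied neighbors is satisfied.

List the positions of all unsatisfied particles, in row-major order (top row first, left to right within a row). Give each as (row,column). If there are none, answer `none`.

Row 1: (1,6)O 3/3 ✓
Row 2: (2,5)O 5/5 ✓ · (2,6)O 5/5 ✓ · (2,7)O 3/3 ✓
Row 3: (3,1)X 2/2 ✓ · (3,3)X 2/3 ✓ · (3,4)O 3/5 ✓ · (3,5)O 6/6 ✓ · (3,6)O 7/7 ✓
Row 4: (4,1)X 3/3 ✓ · (4,2)X 6/6 ✓ · (4,3)X 3/4 ✓ · (4,5)O 5/5 ✓ · (4,6)O 5/5 ✓ · (4,7)O 2/2 ✓
Row 5: (5,1)X 3/3 ✓ · (5,3)X 3/5 ✓ · (5,5)O 4/4 ✓
Row 6: (6,2)X 2/3 ✓ · (6,3)O 1/3 ✗ · (6,4)O 3/4 ✓ · (6,6)O 3/3 ✓ · (6,7)O 1/1 ✓
Row 7: (7,5)O 2/2 ✓

(6,3)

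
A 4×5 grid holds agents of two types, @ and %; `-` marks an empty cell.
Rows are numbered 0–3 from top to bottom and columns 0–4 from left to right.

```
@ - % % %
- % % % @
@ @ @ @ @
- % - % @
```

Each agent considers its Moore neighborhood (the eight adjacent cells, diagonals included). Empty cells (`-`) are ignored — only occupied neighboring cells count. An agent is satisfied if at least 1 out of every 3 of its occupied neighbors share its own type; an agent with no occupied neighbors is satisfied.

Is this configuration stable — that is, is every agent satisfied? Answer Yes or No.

Row 0: (0,0)@ 0/1 unhappy · (0,2)% 4/4 ok · (0,3)% 4/5 ok · (0,4)% 2/3 ok
Row 1: (1,1)% 2/6 ok · (1,2)% 4/7 ok · (1,3)% 4/8 ok · (1,4)@ 2/5 ok
Row 2: (2,0)@ 1/3 ok · (2,1)@ 2/5 ok · (2,2)@ 2/7 unhappy · (2,3)@ 4/7 ok · (2,4)@ 3/5 ok
Row 3: (3,1)% 0/3 unhappy · (3,3)% 0/4 unhappy · (3,4)@ 2/3 ok
For instance (0,0) has only 0/1 same-type neighbors, below 1/3.

No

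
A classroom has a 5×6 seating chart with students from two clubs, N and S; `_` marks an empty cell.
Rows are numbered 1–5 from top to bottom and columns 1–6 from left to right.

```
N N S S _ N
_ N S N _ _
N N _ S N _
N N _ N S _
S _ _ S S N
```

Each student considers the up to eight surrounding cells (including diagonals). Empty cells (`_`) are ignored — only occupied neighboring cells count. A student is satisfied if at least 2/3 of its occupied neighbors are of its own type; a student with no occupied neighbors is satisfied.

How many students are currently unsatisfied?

11

Row 1: (1,1)N 2/2 satisfied · (1,2)N 2/4 not · (1,3)S 2/5 not · (1,4)S 2/3 satisfied · (1,6)N 0/0 satisfied
Row 2: (2,2)N 4/6 satisfied · (2,3)S 3/7 not · (2,4)N 1/5 not
Row 3: (3,1)N 4/4 satisfied · (3,2)N 4/5 satisfied · (3,4)S 2/5 not · (3,5)N 2/4 not
Row 4: (4,1)N 3/4 satisfied · (4,2)N 3/4 satisfied · (4,4)N 1/5 not · (4,5)S 3/6 not
Row 5: (5,1)S 0/2 not · (5,4)S 2/3 satisfied · (5,5)S 2/4 not · (5,6)N 0/2 not
Unsatisfied: (1,2), (1,3), (2,3), (2,4), (3,4), (3,5), (4,4), (4,5), (5,1), (5,5), (5,6) — 11 in total.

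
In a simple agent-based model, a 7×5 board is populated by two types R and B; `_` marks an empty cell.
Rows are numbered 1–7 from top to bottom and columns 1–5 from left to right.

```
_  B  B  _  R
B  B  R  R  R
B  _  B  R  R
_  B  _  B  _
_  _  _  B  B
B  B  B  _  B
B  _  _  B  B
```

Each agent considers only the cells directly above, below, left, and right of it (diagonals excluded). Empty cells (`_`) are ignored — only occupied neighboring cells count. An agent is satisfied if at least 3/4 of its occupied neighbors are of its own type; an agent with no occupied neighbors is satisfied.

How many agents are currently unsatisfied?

(1,2)B 2/2 satisfied
(1,3)B 1/2 not
(1,5)R 1/1 satisfied
(2,1)B 2/2 satisfied
(2,2)B 2/3 not
(2,3)R 1/4 not
(2,4)R 3/3 satisfied
(2,5)R 3/3 satisfied
(3,1)B 1/1 satisfied
(3,3)B 0/2 not
(3,4)R 2/4 not
(3,5)R 2/2 satisfied
(4,2)B 0/0 satisfied
(4,4)B 1/2 not
(5,4)B 2/2 satisfied
(5,5)B 2/2 satisfied
(6,1)B 2/2 satisfied
(6,2)B 2/2 satisfied
(6,3)B 1/1 satisfied
(6,5)B 2/2 satisfied
(7,1)B 1/1 satisfied
(7,4)B 1/1 satisfied
(7,5)B 2/2 satisfied
Unsatisfied: (1,3), (2,2), (2,3), (3,3), (3,4), (4,4) — 6 in total.

6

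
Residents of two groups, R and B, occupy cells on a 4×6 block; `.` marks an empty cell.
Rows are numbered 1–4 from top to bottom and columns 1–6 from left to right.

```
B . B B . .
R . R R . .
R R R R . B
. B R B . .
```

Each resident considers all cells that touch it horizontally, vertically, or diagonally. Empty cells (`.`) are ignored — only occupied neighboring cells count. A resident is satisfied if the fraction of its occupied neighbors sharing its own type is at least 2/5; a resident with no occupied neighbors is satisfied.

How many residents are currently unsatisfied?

(1,1)B 0/1 unhappy
(1,3)B 1/3 unhappy
(1,4)B 1/3 unhappy
(2,1)R 2/3 ok
(2,3)R 4/6 ok
(2,4)R 3/5 ok
(3,1)R 2/3 ok
(3,2)R 5/6 ok
(3,3)R 5/7 ok
(3,4)R 4/5 ok
(3,6)B 0/0 ok
(4,2)B 0/4 unhappy
(4,3)R 3/5 ok
(4,4)B 0/3 unhappy
Unsatisfied: (1,1), (1,3), (1,4), (4,2), (4,4) — 5 in total.

5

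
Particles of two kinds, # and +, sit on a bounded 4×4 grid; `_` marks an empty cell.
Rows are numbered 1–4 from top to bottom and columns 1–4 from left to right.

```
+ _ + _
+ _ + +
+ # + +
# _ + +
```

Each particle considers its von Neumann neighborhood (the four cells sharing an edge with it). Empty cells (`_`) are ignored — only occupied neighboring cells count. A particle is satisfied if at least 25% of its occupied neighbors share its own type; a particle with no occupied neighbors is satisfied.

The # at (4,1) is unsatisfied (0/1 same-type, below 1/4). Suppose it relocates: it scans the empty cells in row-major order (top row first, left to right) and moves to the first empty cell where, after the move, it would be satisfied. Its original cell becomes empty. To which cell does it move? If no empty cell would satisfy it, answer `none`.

(2,2)

Vacating (4,1). Empty cells in order:
  (1,2): 0/2 same-type → still unsatisfied.
  (1,4): 0/2 same-type → still unsatisfied.
  (2,2): 1/3 same-type → satisfied — stop here.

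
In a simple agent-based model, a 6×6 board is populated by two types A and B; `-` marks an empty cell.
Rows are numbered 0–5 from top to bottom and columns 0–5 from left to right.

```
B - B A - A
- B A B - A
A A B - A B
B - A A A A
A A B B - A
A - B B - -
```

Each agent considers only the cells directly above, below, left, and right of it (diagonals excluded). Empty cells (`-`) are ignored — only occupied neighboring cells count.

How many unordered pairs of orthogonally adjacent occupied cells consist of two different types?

Scan each occupied cell's neighbors to the right and below so each pair is counted once.
From row 0: 3 unlike of 4 pairs (running 3/4).
From row 1: 5 unlike of 5 pairs (running 8/9).
From row 2: 5 unlike of 7 pairs (running 13/16).
From row 3: 3 unlike of 7 pairs (running 16/23).
From row 4: 1 unlike of 6 pairs (running 17/29).
From row 5: 0 unlike of 1 pairs (running 17/30).
Total adjacent occupied pairs: 30; unlike-type pairs: 17.

17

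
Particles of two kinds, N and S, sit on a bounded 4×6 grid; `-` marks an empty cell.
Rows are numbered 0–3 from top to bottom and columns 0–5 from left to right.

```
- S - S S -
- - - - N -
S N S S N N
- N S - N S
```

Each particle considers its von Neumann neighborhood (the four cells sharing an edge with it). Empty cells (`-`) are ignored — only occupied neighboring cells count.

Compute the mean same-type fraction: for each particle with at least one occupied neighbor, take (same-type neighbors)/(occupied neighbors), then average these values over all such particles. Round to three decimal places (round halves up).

(0,1)S — no occupied neighbors
(0,3)S 1/1
(0,4)S 1/2
(1,4)N 1/2
(2,0)S 0/1
(2,1)N 1/3
(2,2)S 2/3
(2,3)S 1/2
(2,4)N 3/4
(2,5)N 1/2
(3,1)N 1/2
(3,2)S 1/2
(3,4)N 1/2
(3,5)S 0/2
Sum over 13 particles: 1/1 + 1/2 + 1/2 + 0/1 + 1/3 + 2/3 + 1/2 + 3/4 + 1/2 + 1/2 + 1/2 + 1/2 + 0/2 = 25/4; mean = 25/4 ÷ 13 = 25/52 = 0.480769… → 0.481.

0.481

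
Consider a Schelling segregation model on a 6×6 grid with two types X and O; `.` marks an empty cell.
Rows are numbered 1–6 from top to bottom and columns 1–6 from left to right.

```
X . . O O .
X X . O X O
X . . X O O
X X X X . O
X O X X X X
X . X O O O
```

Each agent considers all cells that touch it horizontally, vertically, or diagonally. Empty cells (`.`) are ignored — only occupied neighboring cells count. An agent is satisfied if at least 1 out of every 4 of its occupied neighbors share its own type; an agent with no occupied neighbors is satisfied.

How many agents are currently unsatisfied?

3

(1,1)X 2/2 ok
(1,4)O 2/3 ok
(1,5)O 3/4 ok
(2,1)X 3/3 ok
(2,2)X 3/3 ok
(2,4)O 3/5 ok
(2,5)X 1/7 unhappy
(2,6)O 3/4 ok
(3,1)X 4/4 ok
(3,4)X 3/5 ok
(3,5)O 4/7 ok
(3,6)O 3/4 ok
(4,1)X 3/4 ok
(4,2)X 5/6 ok
(4,3)X 5/6 ok
(4,4)X 5/6 ok
(4,6)O 2/4 ok
(5,1)X 3/4 ok
(5,2)O 0/7 unhappy
(5,3)X 5/7 ok
(5,4)X 5/7 ok
(5,5)X 3/7 ok
(5,6)X 1/4 ok
(6,1)X 1/2 ok
(6,3)X 2/4 ok
(6,4)O 1/5 unhappy
(6,5)O 2/5 ok
(6,6)O 1/3 ok
Unsatisfied: (2,5), (5,2), (6,4) — 3 in total.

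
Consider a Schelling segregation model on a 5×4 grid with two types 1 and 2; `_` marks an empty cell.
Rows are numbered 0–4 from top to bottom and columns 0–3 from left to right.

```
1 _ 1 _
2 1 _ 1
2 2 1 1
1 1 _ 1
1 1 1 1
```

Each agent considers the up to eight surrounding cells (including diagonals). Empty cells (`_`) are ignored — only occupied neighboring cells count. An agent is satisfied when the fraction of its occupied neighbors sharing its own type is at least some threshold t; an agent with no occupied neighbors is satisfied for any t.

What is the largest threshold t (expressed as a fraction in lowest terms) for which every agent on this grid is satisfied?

(0,0)1 1/2
(0,2)1 2/2
(1,0)2 2/4
(1,1)1 3/6
(1,3)1 3/3
(2,0)2 2/5
(2,1)2 2/6
(2,2)1 5/6
(2,3)1 3/3
(3,0)1 3/5
(3,1)1 5/7
(3,3)1 4/4
(4,0)1 3/3
(4,1)1 4/4
(4,2)1 4/4
(4,3)1 2/2
The smallest same-type fraction is 2/6 at (2,1), which reduces to 1/3. Any threshold above that leaves this agent unsatisfied.

1/3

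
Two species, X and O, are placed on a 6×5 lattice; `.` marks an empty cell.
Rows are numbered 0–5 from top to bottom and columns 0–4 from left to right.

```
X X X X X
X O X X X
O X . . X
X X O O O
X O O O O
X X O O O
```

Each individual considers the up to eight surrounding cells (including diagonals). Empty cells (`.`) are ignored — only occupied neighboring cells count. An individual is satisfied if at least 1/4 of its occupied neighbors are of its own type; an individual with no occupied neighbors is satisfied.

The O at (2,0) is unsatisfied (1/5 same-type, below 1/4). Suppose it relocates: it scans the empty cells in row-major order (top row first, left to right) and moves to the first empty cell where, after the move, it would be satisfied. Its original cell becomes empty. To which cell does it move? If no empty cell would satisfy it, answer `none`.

Vacating (2,0). Empty cells in order:
  (2,2): 3/7 same-type → satisfied — stop here.

(2,2)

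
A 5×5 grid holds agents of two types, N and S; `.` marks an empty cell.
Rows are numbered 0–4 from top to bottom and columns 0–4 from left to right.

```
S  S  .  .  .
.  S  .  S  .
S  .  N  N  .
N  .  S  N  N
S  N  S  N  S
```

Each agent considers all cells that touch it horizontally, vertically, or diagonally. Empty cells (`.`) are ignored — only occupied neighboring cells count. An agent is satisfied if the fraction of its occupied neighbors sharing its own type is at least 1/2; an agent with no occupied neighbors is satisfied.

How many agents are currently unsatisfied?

Row 0: (0,0)S 2/2 satisfied · (0,1)S 2/2 satisfied
Row 1: (1,1)S 3/4 satisfied · (1,3)S 0/2 not
Row 2: (2,0)S 1/2 satisfied · (2,2)N 2/5 not · (2,3)N 3/5 satisfied
Row 3: (3,0)N 1/3 not · (3,2)S 1/6 not · (3,3)N 4/7 satisfied · (3,4)N 3/4 satisfied
Row 4: (4,0)S 0/2 not · (4,1)N 1/4 not · (4,2)S 1/4 not · (4,3)N 2/5 not · (4,4)S 0/3 not
Unsatisfied: (1,3), (2,2), (3,0), (3,2), (4,0), (4,1), (4,2), (4,3), (4,4) — 9 in total.

9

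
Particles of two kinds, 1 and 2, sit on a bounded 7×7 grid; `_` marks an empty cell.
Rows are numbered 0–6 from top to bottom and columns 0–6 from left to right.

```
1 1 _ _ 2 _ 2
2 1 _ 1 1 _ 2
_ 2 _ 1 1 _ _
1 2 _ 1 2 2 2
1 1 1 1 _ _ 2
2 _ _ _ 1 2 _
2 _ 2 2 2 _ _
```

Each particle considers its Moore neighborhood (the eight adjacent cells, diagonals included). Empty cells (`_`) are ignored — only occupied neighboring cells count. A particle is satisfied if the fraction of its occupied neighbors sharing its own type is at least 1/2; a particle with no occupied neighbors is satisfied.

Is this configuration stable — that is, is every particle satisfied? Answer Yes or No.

Row 0: (0,0)1 2/3 ✓ · (0,1)1 2/3 ✓ · (0,4)2 0/2 ✗ · (0,6)2 1/1 ✓
Row 1: (1,0)2 1/4 ✗ · (1,1)1 2/4 ✓ · (1,3)1 3/4 ✓ · (1,4)1 3/4 ✓ · (1,6)2 1/1 ✓
Row 2: (2,1)2 2/4 ✓ · (2,3)1 4/5 ✓ · (2,4)1 4/6 ✓
Row 3: (3,0)1 2/4 ✓ · (3,1)2 1/5 ✗ · (3,3)1 4/5 ✓ · (3,4)2 1/5 ✗ · (3,5)2 3/4 ✓ · (3,6)2 2/2 ✓
Row 4: (4,0)1 2/4 ✓ · (4,1)1 3/5 ✓ · (4,2)1 3/4 ✓ · (4,3)1 3/4 ✓ · (4,6)2 3/3 ✓
Row 5: (5,0)2 1/3 ✗ · (5,4)1 1/4 ✗ · (5,5)2 2/3 ✓
Row 6: (6,0)2 1/1 ✓ · (6,2)2 1/1 ✓ · (6,3)2 2/3 ✓ · (6,4)2 2/3 ✓
For instance (0,4) has only 0/2 same-type neighbors, below 1/2.

No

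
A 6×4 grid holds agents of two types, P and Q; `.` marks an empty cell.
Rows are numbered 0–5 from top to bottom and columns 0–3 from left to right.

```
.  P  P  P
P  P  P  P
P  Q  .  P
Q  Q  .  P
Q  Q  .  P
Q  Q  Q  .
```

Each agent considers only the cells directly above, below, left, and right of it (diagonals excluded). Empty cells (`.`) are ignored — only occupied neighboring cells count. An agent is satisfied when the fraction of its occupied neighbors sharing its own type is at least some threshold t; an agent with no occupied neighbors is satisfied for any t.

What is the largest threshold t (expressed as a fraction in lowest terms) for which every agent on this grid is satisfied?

(0,1)P 2/2
(0,2)P 3/3
(0,3)P 2/2
(1,0)P 2/2
(1,1)P 3/4
(1,2)P 3/3
(1,3)P 3/3
(2,0)P 1/3
(2,1)Q 1/3
(2,3)P 2/2
(3,0)Q 2/3
(3,1)Q 3/3
(3,3)P 2/2
(4,0)Q 3/3
(4,1)Q 3/3
(4,3)P 1/1
(5,0)Q 2/2
(5,1)Q 3/3
(5,2)Q 1/1
The smallest same-type fraction is 1/3 at (2,0), which reduces to 1/3. Any threshold above that leaves this agent unsatisfied.

1/3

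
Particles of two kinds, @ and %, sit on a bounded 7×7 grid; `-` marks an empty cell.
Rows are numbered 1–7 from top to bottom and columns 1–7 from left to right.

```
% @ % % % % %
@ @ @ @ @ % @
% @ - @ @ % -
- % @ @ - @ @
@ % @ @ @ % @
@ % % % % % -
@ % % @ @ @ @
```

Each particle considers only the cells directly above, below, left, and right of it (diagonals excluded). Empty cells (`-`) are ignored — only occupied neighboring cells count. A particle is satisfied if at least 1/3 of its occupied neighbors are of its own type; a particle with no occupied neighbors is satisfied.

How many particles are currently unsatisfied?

Row 1: (1,1)% 0/2 ✗ · (1,2)@ 1/3 ✓ · (1,3)% 1/3 ✓ · (1,4)% 2/3 ✓ · (1,5)% 2/3 ✓ · (1,6)% 3/3 ✓ · (1,7)% 1/2 ✓
Row 2: (2,1)@ 1/3 ✓ · (2,2)@ 4/4 ✓ · (2,3)@ 2/3 ✓ · (2,4)@ 3/4 ✓ · (2,5)@ 2/4 ✓ · (2,6)% 2/4 ✓ · (2,7)@ 0/2 ✗
Row 3: (3,1)% 0/2 ✗ · (3,2)@ 1/3 ✓ · (3,4)@ 3/3 ✓ · (3,5)@ 2/3 ✓ · (3,6)% 1/3 ✓
Row 4: (4,2)% 1/3 ✓ · (4,3)@ 2/3 ✓ · (4,4)@ 3/3 ✓ · (4,6)@ 1/3 ✓ · (4,7)@ 2/2 ✓
Row 5: (5,1)@ 1/2 ✓ · (5,2)% 2/4 ✓ · (5,3)@ 2/4 ✓ · (5,4)@ 3/4 ✓ · (5,5)@ 1/3 ✓ · (5,6)% 1/4 ✗ · (5,7)@ 1/2 ✓
Row 6: (6,1)@ 2/3 ✓ · (6,2)% 3/4 ✓ · (6,3)% 3/4 ✓ · (6,4)% 2/4 ✓ · (6,5)% 2/4 ✓ · (6,6)% 2/3 ✓
Row 7: (7,1)@ 1/2 ✓ · (7,2)% 2/3 ✓ · (7,3)% 2/3 ✓ · (7,4)@ 1/3 ✓ · (7,5)@ 2/3 ✓ · (7,6)@ 2/3 ✓ · (7,7)@ 1/1 ✓
Unsatisfied: (1,1), (2,7), (3,1), (5,6) — 4 in total.

4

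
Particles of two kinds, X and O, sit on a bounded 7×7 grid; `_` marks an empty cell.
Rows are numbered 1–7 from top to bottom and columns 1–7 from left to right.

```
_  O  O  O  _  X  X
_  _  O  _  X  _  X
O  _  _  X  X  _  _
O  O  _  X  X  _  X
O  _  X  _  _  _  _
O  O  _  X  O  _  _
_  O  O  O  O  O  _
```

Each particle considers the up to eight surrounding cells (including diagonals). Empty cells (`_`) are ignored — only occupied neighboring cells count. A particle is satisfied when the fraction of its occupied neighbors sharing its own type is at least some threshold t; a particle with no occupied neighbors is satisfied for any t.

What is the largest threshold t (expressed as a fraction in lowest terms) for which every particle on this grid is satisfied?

1/5

Row 1: (1,2)O 2/2 · (1,3)O 3/3 · (1,4)O 2/3 · (1,6)X 3/3 · (1,7)X 2/2
Row 2: (2,3)O 3/4 · (2,5)X 3/4 · (2,7)X 2/2
Row 3: (3,1)O 2/2 · (3,4)X 4/5 · (3,5)X 4/4
Row 4: (4,1)O 3/3 · (4,2)O 3/4 · (4,4)X 4/4 · (4,5)X 3/3 · (4,7)X — no occupied neighbors
Row 5: (5,1)O 4/4 · (5,3)X 2/4
Row 6: (6,1)O 3/3 · (6,2)O 4/5 · (6,4)X 1/5 · (6,5)O 3/4
Row 7: (7,2)O 3/3 · (7,3)O 3/4 · (7,4)O 3/4 · (7,5)O 3/4 · (7,6)O 2/2
The smallest same-type fraction is 1/5 at (6,4), which reduces to 1/5. Any threshold above that leaves this particle unsatisfied.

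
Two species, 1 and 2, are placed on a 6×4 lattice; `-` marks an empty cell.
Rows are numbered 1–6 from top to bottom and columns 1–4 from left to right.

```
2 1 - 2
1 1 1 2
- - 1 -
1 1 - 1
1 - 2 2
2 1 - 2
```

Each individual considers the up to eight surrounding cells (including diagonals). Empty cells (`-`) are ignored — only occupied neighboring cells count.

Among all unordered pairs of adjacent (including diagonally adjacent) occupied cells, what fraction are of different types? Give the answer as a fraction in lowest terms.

Scan each occupied cell's neighbors to the right and below (and the two forward diagonals) so each pair is counted once.
Row 1: 2(1,1)–1(1,2)≠ 2(1,1)–1(2,1)≠ 2(1,1)–1(2,2)≠ 1(1,2)–1(2,2)= 1(1,2)–1(2,3)= 1(1,2)–1(2,1)= 2(1,4)–2(2,4)= 2(1,4)–1(2,3)≠  → 4/8 unlike.
Row 2: 1(2,1)–1(2,2)= 1(2,2)–1(2,3)= 1(2,2)–1(3,3)= 1(2,3)–2(2,4)≠ 1(2,3)–1(3,3)= 2(2,4)–1(3,3)≠  → 2/6 unlike.
Row 3: 1(3,3)–1(4,4)= 1(3,3)–1(4,2)=  → 0/2 unlike.
Row 4: 1(4,1)–1(4,2)= 1(4,1)–1(5,1)= 1(4,2)–2(5,3)≠ 1(4,2)–1(5,1)= 1(4,4)–2(5,4)≠ 1(4,4)–2(5,3)≠  → 3/6 unlike.
Row 5: 1(5,1)–2(6,1)≠ 1(5,1)–1(6,2)= 2(5,3)–2(5,4)= 2(5,3)–2(6,4)= 2(5,3)–1(6,2)≠ 2(5,4)–2(6,4)=  → 2/6 unlike.
Row 6: 2(6,1)–1(6,2)≠  → 1/1 unlike.
Total adjacent occupied pairs: 29; unlike-type pairs: 12.
12/29 is already in lowest terms.

12/29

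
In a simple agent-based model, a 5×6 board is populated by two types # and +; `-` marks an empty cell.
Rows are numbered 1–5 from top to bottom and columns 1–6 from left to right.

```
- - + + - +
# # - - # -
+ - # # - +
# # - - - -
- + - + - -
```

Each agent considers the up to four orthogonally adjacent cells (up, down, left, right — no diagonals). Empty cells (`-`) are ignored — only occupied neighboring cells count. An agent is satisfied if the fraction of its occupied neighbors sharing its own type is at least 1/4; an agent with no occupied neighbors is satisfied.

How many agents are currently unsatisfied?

(1,3)+ 1/1 ok
(1,4)+ 1/1 ok
(1,6)+ 0/0 ok
(2,1)# 1/2 ok
(2,2)# 1/1 ok
(2,5)# 0/0 ok
(3,1)+ 0/2 unhappy
(3,3)# 1/1 ok
(3,4)# 1/1 ok
(3,6)+ 0/0 ok
(4,1)# 1/2 ok
(4,2)# 1/2 ok
(5,2)+ 0/1 unhappy
(5,4)+ 0/0 ok
Unsatisfied: (3,1), (5,2) — 2 in total.

2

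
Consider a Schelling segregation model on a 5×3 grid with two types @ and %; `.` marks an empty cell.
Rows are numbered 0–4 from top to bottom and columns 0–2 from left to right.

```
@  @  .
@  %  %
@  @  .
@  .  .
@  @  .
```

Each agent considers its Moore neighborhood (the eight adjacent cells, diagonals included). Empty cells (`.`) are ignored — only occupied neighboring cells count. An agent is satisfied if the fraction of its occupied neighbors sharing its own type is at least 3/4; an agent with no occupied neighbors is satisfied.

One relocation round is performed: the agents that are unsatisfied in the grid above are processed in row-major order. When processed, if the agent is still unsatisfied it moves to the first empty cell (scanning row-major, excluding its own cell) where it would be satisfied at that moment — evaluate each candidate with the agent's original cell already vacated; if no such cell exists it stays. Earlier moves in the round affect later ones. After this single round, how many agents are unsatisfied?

Initially unsatisfied (in order): (0,0), (0,1), (1,1), (1,2), (2,1).
  (0,0) → (3,1).
  (0,1) → (3,2).
  (1,1) → (0,2).
  (1,2): no empty cell satisfies it; stays.
  (2,1): now satisfied by earlier moves; stays.
Resulting grid:
. . %
@ . %
@ @ .
@ @ @
@ @ .
Unsatisfied now: (1,2).

1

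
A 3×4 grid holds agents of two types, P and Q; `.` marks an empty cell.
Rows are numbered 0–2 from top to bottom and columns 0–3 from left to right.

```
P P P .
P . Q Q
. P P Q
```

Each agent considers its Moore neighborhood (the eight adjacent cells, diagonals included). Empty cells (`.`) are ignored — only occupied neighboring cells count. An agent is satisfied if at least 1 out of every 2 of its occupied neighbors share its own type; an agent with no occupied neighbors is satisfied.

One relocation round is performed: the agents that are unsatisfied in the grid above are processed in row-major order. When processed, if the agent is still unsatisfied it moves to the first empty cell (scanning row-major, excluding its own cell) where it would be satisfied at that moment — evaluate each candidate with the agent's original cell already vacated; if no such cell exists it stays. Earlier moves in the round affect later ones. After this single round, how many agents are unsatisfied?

0

Initially unsatisfied (in order): (0,2), (1,2), (2,2).
  (0,2) → (1,1).
  (1,2) → (0,3).
  (2,2): now satisfied by earlier moves; stays.
Resulting grid:
P P . Q
P P . Q
. P P Q
All satisfied now.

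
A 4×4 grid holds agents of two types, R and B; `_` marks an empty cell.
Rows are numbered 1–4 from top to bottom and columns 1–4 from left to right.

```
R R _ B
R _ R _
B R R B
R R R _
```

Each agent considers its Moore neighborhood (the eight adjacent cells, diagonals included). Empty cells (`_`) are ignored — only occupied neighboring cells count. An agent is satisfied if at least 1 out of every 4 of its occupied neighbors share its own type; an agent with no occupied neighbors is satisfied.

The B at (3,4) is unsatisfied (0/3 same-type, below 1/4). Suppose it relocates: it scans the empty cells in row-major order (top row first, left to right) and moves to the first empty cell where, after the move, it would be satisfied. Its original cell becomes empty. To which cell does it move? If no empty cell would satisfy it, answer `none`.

Vacating (3,4). Empty cells in order:
  (1,3): 1/3 same-type → satisfied — stop here.

(1,3)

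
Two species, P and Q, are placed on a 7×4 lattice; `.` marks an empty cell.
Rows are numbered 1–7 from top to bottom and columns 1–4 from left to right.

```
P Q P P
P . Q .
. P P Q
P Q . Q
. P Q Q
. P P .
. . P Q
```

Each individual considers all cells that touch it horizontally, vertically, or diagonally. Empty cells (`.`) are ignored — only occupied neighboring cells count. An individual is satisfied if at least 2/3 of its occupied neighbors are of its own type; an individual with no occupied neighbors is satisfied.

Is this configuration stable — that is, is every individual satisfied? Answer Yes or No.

No

Row 1: (1,1)P 1/2 unhappy · (1,2)Q 1/4 unhappy · (1,3)P 1/3 unhappy · (1,4)P 1/2 unhappy
Row 2: (2,1)P 2/3 ok · (2,3)Q 2/6 unhappy
Row 3: (3,2)P 3/5 unhappy · (3,3)P 1/5 unhappy · (3,4)Q 2/3 ok
Row 4: (4,1)P 2/3 ok · (4,2)Q 1/5 unhappy · (4,4)Q 3/4 ok
Row 5: (5,2)P 3/5 unhappy · (5,3)Q 3/6 unhappy · (5,4)Q 2/3 ok
Row 6: (6,2)P 3/4 ok · (6,3)P 3/6 unhappy
Row 7: (7,3)P 2/3 ok · (7,4)Q 0/2 unhappy
For instance (1,1) has only 1/2 same-type neighbors, below 2/3.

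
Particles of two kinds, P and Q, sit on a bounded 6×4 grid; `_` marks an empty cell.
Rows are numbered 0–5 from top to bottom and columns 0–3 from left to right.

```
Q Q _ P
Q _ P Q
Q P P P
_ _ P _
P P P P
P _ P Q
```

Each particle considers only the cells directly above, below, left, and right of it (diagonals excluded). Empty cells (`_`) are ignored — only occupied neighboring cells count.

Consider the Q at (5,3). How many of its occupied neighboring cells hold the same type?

0

Occupied neighbors of (5,3): (4,3)=P, (5,2)=P.
Same type (Q): 0 of 2.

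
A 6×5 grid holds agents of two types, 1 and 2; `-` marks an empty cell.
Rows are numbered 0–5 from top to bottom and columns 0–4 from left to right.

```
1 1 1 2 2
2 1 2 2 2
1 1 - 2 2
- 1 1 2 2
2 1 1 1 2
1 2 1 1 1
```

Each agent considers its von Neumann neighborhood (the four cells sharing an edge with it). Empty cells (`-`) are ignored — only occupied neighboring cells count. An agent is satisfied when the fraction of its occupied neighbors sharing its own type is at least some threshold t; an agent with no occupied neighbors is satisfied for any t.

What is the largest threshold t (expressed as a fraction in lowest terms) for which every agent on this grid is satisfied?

Row 0: (0,0)1 1/2 · (0,1)1 3/3 · (0,2)1 1/3 · (0,3)2 2/3 · (0,4)2 2/2
Row 1: (1,0)2 0/3 · (1,1)1 2/4 · (1,2)2 1/3 · (1,3)2 4/4 · (1,4)2 3/3
Row 2: (2,0)1 1/2 · (2,1)1 3/3 · (2,3)2 3/3 · (2,4)2 3/3
Row 3: (3,1)1 3/3 · (3,2)1 2/3 · (3,3)2 2/4 · (3,4)2 3/3
Row 4: (4,0)2 0/2 · (4,1)1 2/4 · (4,2)1 4/4 · (4,3)1 2/4 · (4,4)2 1/3
Row 5: (5,0)1 0/2 · (5,1)2 0/3 · (5,2)1 2/3 · (5,3)1 3/3 · (5,4)1 1/2
The smallest same-type fraction is 0/3 at (1,0), which reduces to 0/1. Any threshold above that leaves this agent unsatisfied.

0/1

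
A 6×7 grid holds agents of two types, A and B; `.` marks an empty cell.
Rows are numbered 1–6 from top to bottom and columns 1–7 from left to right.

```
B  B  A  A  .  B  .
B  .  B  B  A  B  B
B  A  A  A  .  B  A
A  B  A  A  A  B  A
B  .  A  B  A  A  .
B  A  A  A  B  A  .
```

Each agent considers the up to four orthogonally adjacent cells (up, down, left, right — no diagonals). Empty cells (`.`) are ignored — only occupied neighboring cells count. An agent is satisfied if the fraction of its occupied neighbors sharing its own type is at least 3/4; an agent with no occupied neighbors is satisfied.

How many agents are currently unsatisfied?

27

(1,1)B 2/2 ✓
(1,2)B 1/2 ✗
(1,3)A 1/3 ✗
(1,4)A 1/2 ✗
(1,6)B 1/1 ✓
(2,1)B 2/2 ✓
(2,3)B 1/3 ✗
(2,4)B 1/4 ✗
(2,5)A 0/2 ✗
(2,6)B 3/4 ✓
(2,7)B 1/2 ✗
(3,1)B 1/3 ✗
(3,2)A 1/3 ✗
(3,3)A 3/4 ✓
(3,4)A 2/3 ✗
(3,6)B 2/3 ✗
(3,7)A 1/3 ✗
(4,1)A 0/3 ✗
(4,2)B 0/3 ✗
(4,3)A 3/4 ✓
(4,4)A 3/4 ✓
(4,5)A 2/3 ✗
(4,6)B 1/4 ✗
(4,7)A 1/2 ✗
(5,1)B 1/2 ✗
(5,3)A 2/3 ✗
(5,4)B 0/4 ✗
(5,5)A 2/4 ✗
(5,6)A 2/3 ✗
(6,1)B 1/2 ✗
(6,2)A 1/2 ✗
(6,3)A 3/3 ✓
(6,4)A 1/3 ✗
(6,5)B 0/3 ✗
(6,6)A 1/2 ✗
Unsatisfied: (1,2), (1,3), (1,4), (2,3), (2,4), (2,5), (2,7), (3,1), (3,2), (3,4), (3,6), (3,7), (4,1), (4,2), (4,5), (4,6), (4,7), (5,1), (5,3), (5,4), (5,5), (5,6), (6,1), (6,2), (6,4), (6,5), (6,6) — 27 in total.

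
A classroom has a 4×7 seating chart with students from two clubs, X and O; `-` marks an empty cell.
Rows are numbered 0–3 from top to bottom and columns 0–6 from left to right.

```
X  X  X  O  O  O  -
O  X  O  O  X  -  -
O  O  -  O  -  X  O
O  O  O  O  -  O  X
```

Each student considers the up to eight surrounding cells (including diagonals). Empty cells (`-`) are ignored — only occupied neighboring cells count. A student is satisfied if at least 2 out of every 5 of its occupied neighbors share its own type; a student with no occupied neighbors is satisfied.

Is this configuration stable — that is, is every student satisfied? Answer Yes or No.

No

(0,0)X 2/3 ✓
(0,1)X 3/5 ✓
(0,2)X 2/5 ✓
(0,3)O 3/5 ✓
(0,4)O 3/4 ✓
(0,5)O 1/2 ✓
(1,0)O 2/5 ✓
(1,1)X 3/7 ✓
(1,2)O 4/7 ✓
(1,3)O 4/6 ✓
(1,4)X 1/6 ✗
(2,0)O 4/5 ✓
(2,1)O 6/7 ✓
(2,3)O 4/5 ✓
(2,5)X 2/4 ✓
(2,6)O 1/3 ✗
(3,0)O 3/3 ✓
(3,1)O 4/4 ✓
(3,2)O 4/4 ✓
(3,3)O 2/2 ✓
(3,5)O 1/3 ✗
(3,6)X 1/3 ✗
For instance (1,4) has only 1/6 same-type neighbors, below 2/5.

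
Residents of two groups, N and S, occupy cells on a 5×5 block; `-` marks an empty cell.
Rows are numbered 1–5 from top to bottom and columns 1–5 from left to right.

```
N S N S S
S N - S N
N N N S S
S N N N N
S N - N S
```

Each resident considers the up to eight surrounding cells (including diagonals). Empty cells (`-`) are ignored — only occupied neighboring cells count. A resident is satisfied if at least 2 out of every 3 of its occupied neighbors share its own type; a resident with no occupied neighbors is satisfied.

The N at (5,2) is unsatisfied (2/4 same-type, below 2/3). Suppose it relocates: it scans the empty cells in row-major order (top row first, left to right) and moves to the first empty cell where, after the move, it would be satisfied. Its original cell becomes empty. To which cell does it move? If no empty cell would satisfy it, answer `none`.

Vacating (5,2). Empty cells in order:
  (2,3): 4/8 same-type → still unsatisfied.
  (5,3): 4/4 same-type → satisfied — stop here.

(5,3)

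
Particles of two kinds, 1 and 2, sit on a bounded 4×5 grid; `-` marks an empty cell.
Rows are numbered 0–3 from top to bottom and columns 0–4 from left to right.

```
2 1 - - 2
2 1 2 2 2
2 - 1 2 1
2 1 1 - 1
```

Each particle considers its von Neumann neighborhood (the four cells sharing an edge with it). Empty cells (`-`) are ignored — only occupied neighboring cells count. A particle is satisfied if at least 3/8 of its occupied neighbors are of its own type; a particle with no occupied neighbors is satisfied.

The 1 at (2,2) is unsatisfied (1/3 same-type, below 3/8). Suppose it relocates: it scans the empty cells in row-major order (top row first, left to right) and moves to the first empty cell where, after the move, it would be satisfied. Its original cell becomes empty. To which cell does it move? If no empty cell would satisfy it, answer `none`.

Vacating (2,2). Empty cells in order:
  (0,2): 1/2 same-type → satisfied — stop here.

(0,2)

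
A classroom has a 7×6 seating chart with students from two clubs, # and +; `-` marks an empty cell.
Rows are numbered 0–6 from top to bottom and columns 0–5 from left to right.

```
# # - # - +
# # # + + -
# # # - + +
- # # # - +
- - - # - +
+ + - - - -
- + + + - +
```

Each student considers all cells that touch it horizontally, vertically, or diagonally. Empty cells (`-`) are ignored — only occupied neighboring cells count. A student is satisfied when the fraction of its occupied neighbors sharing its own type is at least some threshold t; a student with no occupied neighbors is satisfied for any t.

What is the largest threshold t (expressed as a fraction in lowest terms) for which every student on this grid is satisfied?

Row 0: (0,0)# 3/3 · (0,1)# 4/4 · (0,3)# 1/3 · (0,5)+ 1/1
Row 1: (1,0)# 5/5 · (1,1)# 7/7 · (1,2)# 5/6 · (1,3)+ 2/5 · (1,4)+ 4/5
Row 2: (2,0)# 4/4 · (2,1)# 7/7 · (2,2)# 6/7 · (2,4)+ 4/5 · (2,5)+ 3/3
Row 3: (3,1)# 4/4 · (3,2)# 5/5 · (3,3)# 3/4 · (3,5)+ 3/3
Row 4: (4,3)# 2/2 · (4,5)+ 1/1
Row 5: (5,0)+ 2/2 · (5,1)+ 3/3
Row 6: (6,1)+ 3/3 · (6,2)+ 3/3 · (6,3)+ 1/1 · (6,5)+ — no occupied neighbors
The smallest same-type fraction is 1/3 at (0,3), which reduces to 1/3. Any threshold above that leaves this student unsatisfied.

1/3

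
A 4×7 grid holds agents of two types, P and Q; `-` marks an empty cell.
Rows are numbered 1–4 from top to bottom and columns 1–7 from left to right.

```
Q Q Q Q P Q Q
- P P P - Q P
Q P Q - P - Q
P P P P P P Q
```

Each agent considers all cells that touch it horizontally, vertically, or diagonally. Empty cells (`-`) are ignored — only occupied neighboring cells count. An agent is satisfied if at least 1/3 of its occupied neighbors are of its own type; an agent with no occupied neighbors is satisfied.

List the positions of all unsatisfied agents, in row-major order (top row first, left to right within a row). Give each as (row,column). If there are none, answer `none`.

(1,4), (1,5), (2,2), (2,7), (3,1), (3,3)

(1,1)Q 1/2 satisfied
(1,2)Q 2/4 satisfied
(1,3)Q 2/5 satisfied
(1,4)Q 1/4 not
(1,5)P 1/4 not
(1,6)Q 2/4 satisfied
(1,7)Q 2/3 satisfied
(2,2)P 2/7 not
(2,3)P 3/7 satisfied
(2,4)P 3/6 satisfied
(2,6)Q 3/6 satisfied
(2,7)P 0/4 not
(3,1)Q 0/4 not
(3,2)P 5/7 satisfied
(3,3)Q 0/7 not
(3,5)P 4/5 satisfied
(3,7)Q 2/4 satisfied
(4,1)P 2/3 satisfied
(4,2)P 3/5 satisfied
(4,3)P 3/4 satisfied
(4,4)P 3/4 satisfied
(4,5)P 3/3 satisfied
(4,6)P 2/4 satisfied
(4,7)Q 1/2 satisfied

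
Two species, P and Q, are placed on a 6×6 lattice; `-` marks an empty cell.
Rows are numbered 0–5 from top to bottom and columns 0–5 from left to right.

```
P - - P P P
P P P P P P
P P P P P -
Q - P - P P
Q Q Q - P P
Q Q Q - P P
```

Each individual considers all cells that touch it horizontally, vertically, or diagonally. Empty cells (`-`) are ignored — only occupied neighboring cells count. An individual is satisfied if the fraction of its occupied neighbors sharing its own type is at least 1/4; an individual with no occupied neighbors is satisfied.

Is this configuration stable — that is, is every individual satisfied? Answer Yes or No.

Yes

Row 0: (0,0)P 2/2 satisfied · (0,3)P 4/4 satisfied · (0,4)P 5/5 satisfied · (0,5)P 3/3 satisfied
Row 1: (1,0)P 4/4 satisfied · (1,1)P 6/6 satisfied · (1,2)P 6/6 satisfied · (1,3)P 7/7 satisfied · (1,4)P 7/7 satisfied · (1,5)P 4/4 satisfied
Row 2: (2,0)P 3/4 satisfied · (2,1)P 6/7 satisfied · (2,2)P 6/6 satisfied · (2,3)P 7/7 satisfied · (2,4)P 6/6 satisfied
Row 3: (3,0)Q 2/4 satisfied · (3,2)P 3/5 satisfied · (3,4)P 5/5 satisfied · (3,5)P 4/4 satisfied
Row 4: (4,0)Q 4/4 satisfied · (4,1)Q 6/7 satisfied · (4,2)Q 3/4 satisfied · (4,4)P 5/5 satisfied · (4,5)P 5/5 satisfied
Row 5: (5,0)Q 3/3 satisfied · (5,1)Q 5/5 satisfied · (5,2)Q 3/3 satisfied · (5,4)P 3/3 satisfied · (5,5)P 3/3 satisfied
All meet the threshold, so the configuration is stable.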